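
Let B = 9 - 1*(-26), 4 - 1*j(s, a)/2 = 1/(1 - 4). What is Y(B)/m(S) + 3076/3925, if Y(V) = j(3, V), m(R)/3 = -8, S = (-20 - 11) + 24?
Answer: 59711/141300 ≈ 0.42258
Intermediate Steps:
S = -7 (S = -31 + 24 = -7)
j(s, a) = 26/3 (j(s, a) = 8 - 2/(1 - 4) = 8 - 2/(-3) = 8 - 2*(-⅓) = 8 + ⅔ = 26/3)
B = 35 (B = 9 + 26 = 35)
m(R) = -24 (m(R) = 3*(-8) = -24)
Y(V) = 26/3
Y(B)/m(S) + 3076/3925 = (26/3)/(-24) + 3076/3925 = (26/3)*(-1/24) + 3076*(1/3925) = -13/36 + 3076/3925 = 59711/141300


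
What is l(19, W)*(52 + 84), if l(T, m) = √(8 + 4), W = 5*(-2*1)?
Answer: 272*√3 ≈ 471.12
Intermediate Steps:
W = -10 (W = 5*(-2) = -10)
l(T, m) = 2*√3 (l(T, m) = √12 = 2*√3)
l(19, W)*(52 + 84) = (2*√3)*(52 + 84) = (2*√3)*136 = 272*√3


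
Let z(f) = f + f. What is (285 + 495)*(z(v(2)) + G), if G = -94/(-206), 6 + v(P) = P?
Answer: -606060/103 ≈ -5884.1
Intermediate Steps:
v(P) = -6 + P
G = 47/103 (G = -94*(-1/206) = 47/103 ≈ 0.45631)
z(f) = 2*f
(285 + 495)*(z(v(2)) + G) = (285 + 495)*(2*(-6 + 2) + 47/103) = 780*(2*(-4) + 47/103) = 780*(-8 + 47/103) = 780*(-777/103) = -606060/103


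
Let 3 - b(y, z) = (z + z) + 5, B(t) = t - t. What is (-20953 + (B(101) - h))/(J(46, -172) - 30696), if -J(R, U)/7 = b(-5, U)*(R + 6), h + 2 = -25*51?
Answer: 4919/38796 ≈ 0.12679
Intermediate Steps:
h = -1277 (h = -2 - 25*51 = -2 - 1275 = -1277)
B(t) = 0
b(y, z) = -2 - 2*z (b(y, z) = 3 - ((z + z) + 5) = 3 - (2*z + 5) = 3 - (5 + 2*z) = 3 + (-5 - 2*z) = -2 - 2*z)
J(R, U) = -7*(-2 - 2*U)*(6 + R) (J(R, U) = -7*(-2 - 2*U)*(R + 6) = -7*(-2 - 2*U)*(6 + R))
(-20953 + (B(101) - h))/(J(46, -172) - 30696) = (-20953 + (0 - 1*(-1277)))/(14*(1 - 172)*(6 + 46) - 30696) = (-20953 + (0 + 1277))/(14*(-171)*52 - 30696) = (-20953 + 1277)/(-124488 - 30696) = -19676/(-155184) = -19676*(-1/155184) = 4919/38796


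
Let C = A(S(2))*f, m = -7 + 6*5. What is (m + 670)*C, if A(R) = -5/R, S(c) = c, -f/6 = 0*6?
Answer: 0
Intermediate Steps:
m = 23 (m = -7 + 30 = 23)
f = 0 (f = -0*6 = -6*0 = 0)
C = 0 (C = -5/2*0 = 0)
(m + 670)*C = (23 + 670)*0 = 693*0 = 0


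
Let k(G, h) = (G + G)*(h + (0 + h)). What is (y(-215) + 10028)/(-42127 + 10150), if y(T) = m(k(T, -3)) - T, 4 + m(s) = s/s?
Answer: -10240/31977 ≈ -0.32023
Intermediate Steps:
k(G, h) = 4*G*h (k(G, h) = (2*G)*(h + h) = (2*G)*(2*h) = 4*G*h)
m(s) = -3 (m(s) = -4 + s/s = -4 + 1 = -3)
y(T) = -3 - T
(y(-215) + 10028)/(-42127 + 10150) = ((-3 - 1*(-215)) + 10028)/(-42127 + 10150) = ((-3 + 215) + 10028)/(-31977) = (212 + 10028)*(-1/31977) = 10240*(-1/31977) = -10240/31977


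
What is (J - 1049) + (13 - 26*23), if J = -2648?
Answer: -4282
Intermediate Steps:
(J - 1049) + (13 - 26*23) = (-2648 - 1049) + (13 - 26*23) = -3697 + (13 - 598) = -3697 - 585 = -4282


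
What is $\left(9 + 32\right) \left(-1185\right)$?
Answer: $-48585$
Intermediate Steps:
$\left(9 + 32\right) \left(-1185\right) = 41 \left(-1185\right) = -48585$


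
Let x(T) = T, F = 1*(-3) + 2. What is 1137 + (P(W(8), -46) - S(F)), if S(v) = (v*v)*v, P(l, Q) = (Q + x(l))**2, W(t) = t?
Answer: 2582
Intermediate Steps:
F = -1 (F = -3 + 2 = -1)
P(l, Q) = (Q + l)**2
S(v) = v**3 (S(v) = v**2*v = v**3)
1137 + (P(W(8), -46) - S(F)) = 1137 + ((-46 + 8)**2 - 1*(-1)**3) = 1137 + ((-38)**2 - 1*(-1)) = 1137 + (1444 + 1) = 1137 + 1445 = 2582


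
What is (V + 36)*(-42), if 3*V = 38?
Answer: -2044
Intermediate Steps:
V = 38/3 (V = (1/3)*38 = 38/3 ≈ 12.667)
(V + 36)*(-42) = (38/3 + 36)*(-42) = (146/3)*(-42) = -2044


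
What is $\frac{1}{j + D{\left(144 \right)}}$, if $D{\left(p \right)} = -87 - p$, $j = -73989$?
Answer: $- \frac{1}{74220} \approx -1.3473 \cdot 10^{-5}$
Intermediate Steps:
$\frac{1}{j + D{\left(144 \right)}} = \frac{1}{-73989 - 231} = \frac{1}{-74220} = - \frac{1}{74220}$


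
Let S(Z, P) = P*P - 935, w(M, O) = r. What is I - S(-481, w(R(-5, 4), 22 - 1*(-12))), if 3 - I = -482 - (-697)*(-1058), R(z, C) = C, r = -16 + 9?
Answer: 738797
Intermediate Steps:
r = -7
w(M, O) = -7
S(Z, P) = -935 + P**2 (S(Z, P) = P**2 - 935 = -935 + P**2)
I = 737911 (I = 3 - (-482 - (-697)*(-1058)) = 3 - (-482 - 697*1058) = 3 - (-482 - 737426) = 3 - 1*(-737908) = 3 + 737908 = 737911)
I - S(-481, w(R(-5, 4), 22 - 1*(-12))) = 737911 - (-935 + (-7)**2) = 737911 - (-935 + 49) = 737911 - 1*(-886) = 737911 + 886 = 738797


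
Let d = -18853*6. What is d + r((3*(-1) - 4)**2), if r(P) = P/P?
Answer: -113117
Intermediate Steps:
r(P) = 1
d = -113118
d + r((3*(-1) - 4)**2) = -113118 + 1 = -113117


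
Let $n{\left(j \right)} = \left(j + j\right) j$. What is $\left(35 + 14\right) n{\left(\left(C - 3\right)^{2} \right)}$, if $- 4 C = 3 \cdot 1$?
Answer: $\frac{2480625}{128} \approx 19380.0$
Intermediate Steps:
$C = - \frac{3}{4}$ ($C = - \frac{3 \cdot 1}{4} = \left(- \frac{1}{4}\right) 3 = - \frac{3}{4} \approx -0.75$)
$n{\left(j \right)} = 2 j^{2}$ ($n{\left(j \right)} = 2 j j = 2 j^{2}$)
$\left(35 + 14\right) n{\left(\left(C - 3\right)^{2} \right)} = \left(35 + 14\right) 2 \left(\left(- \frac{3}{4} - 3\right)^{2}\right)^{2} = 49 \cdot 2 \left(\left(- \frac{15}{4}\right)^{2}\right)^{2} = 49 \cdot 2 \left(\frac{225}{16}\right)^{2} = 49 \cdot 2 \cdot \frac{50625}{256} = 49 \cdot \frac{50625}{128} = \frac{2480625}{128}$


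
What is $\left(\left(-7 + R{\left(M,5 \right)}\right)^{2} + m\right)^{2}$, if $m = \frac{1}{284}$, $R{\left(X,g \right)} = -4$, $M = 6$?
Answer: $\frac{1180953225}{80656} \approx 14642.0$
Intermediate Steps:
$m = \frac{1}{284} \approx 0.0035211$
$\left(\left(-7 + R{\left(M,5 \right)}\right)^{2} + m\right)^{2} = \left(\left(-7 - 4\right)^{2} + \frac{1}{284}\right)^{2} = \left(\left(-11\right)^{2} + \frac{1}{284}\right)^{2} = \left(121 + \frac{1}{284}\right)^{2} = \left(\frac{34365}{284}\right)^{2} = \frac{1180953225}{80656}$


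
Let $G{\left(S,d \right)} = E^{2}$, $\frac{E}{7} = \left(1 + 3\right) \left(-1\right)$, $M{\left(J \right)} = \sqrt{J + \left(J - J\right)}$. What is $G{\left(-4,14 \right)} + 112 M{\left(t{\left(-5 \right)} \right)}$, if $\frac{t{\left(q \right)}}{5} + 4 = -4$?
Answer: $784 + 224 i \sqrt{10} \approx 784.0 + 708.35 i$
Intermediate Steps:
$t{\left(q \right)} = -40$ ($t{\left(q \right)} = -20 + 5 \left(-4\right) = -20 - 20 = -40$)
$M{\left(J \right)} = \sqrt{J}$ ($M{\left(J \right)} = \sqrt{J + 0} = \sqrt{J}$)
$E = -28$ ($E = 7 \left(1 + 3\right) \left(-1\right) = 7 \cdot 4 \left(-1\right) = 7 \left(-4\right) = -28$)
$G{\left(S,d \right)} = 784$ ($G{\left(S,d \right)} = \left(-28\right)^{2} = 784$)
$G{\left(-4,14 \right)} + 112 M{\left(t{\left(-5 \right)} \right)} = 784 + 112 \sqrt{-40} = 784 + 112 \cdot 2 i \sqrt{10} = 784 + 224 i \sqrt{10}$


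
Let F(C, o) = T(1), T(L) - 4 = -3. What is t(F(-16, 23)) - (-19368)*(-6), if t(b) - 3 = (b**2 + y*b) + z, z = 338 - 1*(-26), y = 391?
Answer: -115449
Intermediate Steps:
T(L) = 1 (T(L) = 4 - 3 = 1)
F(C, o) = 1
z = 364 (z = 338 + 26 = 364)
t(b) = 367 + b**2 + 391*b (t(b) = 3 + ((b**2 + 391*b) + 364) = 3 + (364 + b**2 + 391*b) = 367 + b**2 + 391*b)
t(F(-16, 23)) - (-19368)*(-6) = (367 + 1**2 + 391*1) - (-19368)*(-6) = (367 + 1 + 391) - 1*116208 = 759 - 116208 = -115449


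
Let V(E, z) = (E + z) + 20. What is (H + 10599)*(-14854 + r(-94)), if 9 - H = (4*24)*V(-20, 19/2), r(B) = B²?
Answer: -58350528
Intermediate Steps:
V(E, z) = 20 + E + z
H = -903 (H = 9 - 4*24*(20 - 20 + 19/2) = 9 - 96*(20 - 20 + 19*(½)) = 9 - 96*(20 - 20 + 19/2) = 9 - 96*19/2 = 9 - 1*912 = 9 - 912 = -903)
(H + 10599)*(-14854 + r(-94)) = (-903 + 10599)*(-14854 + (-94)²) = 9696*(-14854 + 8836) = 9696*(-6018) = -58350528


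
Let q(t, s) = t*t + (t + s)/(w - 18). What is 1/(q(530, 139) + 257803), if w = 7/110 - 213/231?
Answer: 14521/7821991133 ≈ 1.8564e-6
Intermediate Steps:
w = -661/770 (w = 7*(1/110) - 213*1/231 = 7/110 - 71/77 = -661/770 ≈ -0.85844)
q(t, s) = t² - 770*s/14521 - 770*t/14521 (q(t, s) = t*t + (t + s)/(-661/770 - 18) = t² + (s + t)/(-14521/770) = t² + (s + t)*(-770/14521) = t² + (-770*s/14521 - 770*t/14521) = t² - 770*s/14521 - 770*t/14521)
1/(q(530, 139) + 257803) = 1/((530² - 770/14521*139 - 770/14521*530) + 257803) = 1/((280900 - 107030/14521 - 408100/14521) + 257803) = 1/(4078433770/14521 + 257803) = 1/(7821991133/14521) = 14521/7821991133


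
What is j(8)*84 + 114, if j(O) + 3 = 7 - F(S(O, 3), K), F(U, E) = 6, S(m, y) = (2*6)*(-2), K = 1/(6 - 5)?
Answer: -54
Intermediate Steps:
K = 1 (K = 1/1 = 1)
S(m, y) = -24 (S(m, y) = 12*(-2) = -24)
j(O) = -2 (j(O) = -3 + (7 - 1*6) = -3 + (7 - 6) = -3 + 1 = -2)
j(8)*84 + 114 = -2*84 + 114 = -168 + 114 = -54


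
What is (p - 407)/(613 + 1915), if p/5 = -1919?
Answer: -5001/1264 ≈ -3.9565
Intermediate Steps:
p = -9595 (p = 5*(-1919) = -9595)
(p - 407)/(613 + 1915) = (-9595 - 407)/(613 + 1915) = -10002/2528 = -10002*1/2528 = -5001/1264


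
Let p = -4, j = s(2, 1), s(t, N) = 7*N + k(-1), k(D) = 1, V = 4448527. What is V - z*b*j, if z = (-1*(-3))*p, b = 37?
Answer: 4452079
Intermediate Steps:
s(t, N) = 1 + 7*N (s(t, N) = 7*N + 1 = 1 + 7*N)
j = 8 (j = 1 + 7*1 = 1 + 7 = 8)
z = -12 (z = -1*(-3)*(-4) = 3*(-4) = -12)
V - z*b*j = 4448527 - (-12*37)*8 = 4448527 - (-444)*8 = 4448527 - 1*(-3552) = 4448527 + 3552 = 4452079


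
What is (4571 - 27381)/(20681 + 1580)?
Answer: -22810/22261 ≈ -1.0247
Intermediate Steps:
(4571 - 27381)/(20681 + 1580) = -22810/22261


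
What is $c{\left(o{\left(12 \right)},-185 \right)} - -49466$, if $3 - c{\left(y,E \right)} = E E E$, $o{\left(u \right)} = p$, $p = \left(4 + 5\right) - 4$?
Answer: $6381094$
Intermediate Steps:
$p = 5$ ($p = 9 - 4 = 5$)
$o{\left(u \right)} = 5$
$c{\left(y,E \right)} = 3 - E^{3}$ ($c{\left(y,E \right)} = 3 - E E E = 3 - E^{2} E = 3 - E^{3}$)
$c{\left(o{\left(12 \right)},-185 \right)} - -49466 = \left(3 - \left(-185\right)^{3}\right) - -49466 = \left(3 - -6331625\right) + 49466 = \left(3 + 6331625\right) + 49466 = 6331628 + 49466 = 6381094$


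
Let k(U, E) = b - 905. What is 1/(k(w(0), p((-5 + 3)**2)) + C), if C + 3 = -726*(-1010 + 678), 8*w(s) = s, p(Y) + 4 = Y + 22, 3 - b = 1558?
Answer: 1/238569 ≈ 4.1917e-6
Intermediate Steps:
b = -1555 (b = 3 - 1*1558 = 3 - 1558 = -1555)
p(Y) = 18 + Y (p(Y) = -4 + (Y + 22) = -4 + (22 + Y) = 18 + Y)
w(s) = s/8
k(U, E) = -2460 (k(U, E) = -1555 - 905 = -2460)
C = 241029 (C = -3 - 726*(-1010 + 678) = -3 - 726*(-332) = -3 + 241032 = 241029)
1/(k(w(0), p((-5 + 3)**2)) + C) = 1/(-2460 + 241029) = 1/238569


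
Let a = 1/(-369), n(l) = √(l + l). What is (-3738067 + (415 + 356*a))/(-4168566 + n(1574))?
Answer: 79850846977282/89056830277691 + 344798486*√787/801511472499219 ≈ 0.89664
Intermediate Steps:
n(l) = √2*√l (n(l) = √(2*l) = √2*√l)
a = -1/369 ≈ -0.0027100
(-3738067 + (415 + 356*a))/(-4168566 + n(1574)) = (-3738067 + (415 + 356*(-1/369)))/(-4168566 + √2*√1574) = (-3738067 + (415 - 356/369))/(-4168566 + 2*√787) = (-3738067 + 152779/369)/(-4168566 + 2*√787) = -1379193944/(369*(-4168566 + 2*√787))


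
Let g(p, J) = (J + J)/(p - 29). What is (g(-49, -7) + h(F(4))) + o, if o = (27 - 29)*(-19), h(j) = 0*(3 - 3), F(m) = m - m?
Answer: 1489/39 ≈ 38.180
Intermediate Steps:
F(m) = 0
h(j) = 0 (h(j) = 0*0 = 0)
g(p, J) = 2*J/(-29 + p) (g(p, J) = (2*J)/(-29 + p) = 2*J/(-29 + p))
o = 38 (o = -2*(-19) = 38)
(g(-49, -7) + h(F(4))) + o = (2*(-7)/(-29 - 49) + 0) + 38 = (2*(-7)/(-78) + 0) + 38 = (2*(-7)*(-1/78) + 0) + 38 = (7/39 + 0) + 38 = 7/39 + 38 = 1489/39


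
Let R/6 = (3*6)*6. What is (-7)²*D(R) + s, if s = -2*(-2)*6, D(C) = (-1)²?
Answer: 73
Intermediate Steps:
R = 648 (R = 6*((3*6)*6) = 6*(18*6) = 6*108 = 648)
D(C) = 1
s = 24 (s = 4*6 = 24)
(-7)²*D(R) + s = (-7)²*1 + 24 = 49*1 + 24 = 49 + 24 = 73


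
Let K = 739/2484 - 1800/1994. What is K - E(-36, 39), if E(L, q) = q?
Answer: -98084189/2476548 ≈ -39.605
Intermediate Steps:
K = -1498817/2476548 (K = 739*(1/2484) - 1800*1/1994 = 739/2484 - 900/997 = -1498817/2476548 ≈ -0.60520)
K - E(-36, 39) = -1498817/2476548 - 1*39 = -1498817/2476548 - 39 = -98084189/2476548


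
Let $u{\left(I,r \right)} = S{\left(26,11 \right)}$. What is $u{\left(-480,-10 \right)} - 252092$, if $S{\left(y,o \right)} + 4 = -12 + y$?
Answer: $-252082$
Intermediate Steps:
$S{\left(y,o \right)} = -16 + y$ ($S{\left(y,o \right)} = -4 + \left(-12 + y\right) = -16 + y$)
$u{\left(I,r \right)} = 10$ ($u{\left(I,r \right)} = -16 + 26 = 10$)
$u{\left(-480,-10 \right)} - 252092 = 10 - 252092 = -252082$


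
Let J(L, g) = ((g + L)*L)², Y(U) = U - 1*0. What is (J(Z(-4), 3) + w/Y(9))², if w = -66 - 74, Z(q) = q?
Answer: 16/81 ≈ 0.19753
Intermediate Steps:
Y(U) = U (Y(U) = U + 0 = U)
w = -140
J(L, g) = L²*(L + g)² (J(L, g) = ((L + g)*L)² = (L*(L + g))² = L²*(L + g)²)
(J(Z(-4), 3) + w/Y(9))² = ((-4)²*(-4 + 3)² - 140/9)² = (16*(-1)² - 140*⅑)² = (16*1 - 140/9)² = (16 - 140/9)² = (4/9)² = 16/81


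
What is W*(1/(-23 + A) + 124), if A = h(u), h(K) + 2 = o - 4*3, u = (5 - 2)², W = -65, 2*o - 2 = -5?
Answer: -620490/77 ≈ -8058.3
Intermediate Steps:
o = -3/2 (o = 1 + (½)*(-5) = 1 - 5/2 = -3/2 ≈ -1.5000)
u = 9 (u = 3² = 9)
h(K) = -31/2 (h(K) = -2 + (-3/2 - 4*3) = -2 + (-3/2 - 12) = -2 - 27/2 = -31/2)
A = -31/2 ≈ -15.500
W*(1/(-23 + A) + 124) = -65*(1/(-23 - 31/2) + 124) = -65*(1/(-77/2) + 124) = -65*(-2/77 + 124) = -65*9546/77 = -620490/77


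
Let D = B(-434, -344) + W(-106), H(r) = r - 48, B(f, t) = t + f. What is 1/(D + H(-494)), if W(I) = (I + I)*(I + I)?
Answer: 1/43624 ≈ 2.2923e-5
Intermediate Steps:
B(f, t) = f + t
H(r) = -48 + r
W(I) = 4*I**2 (W(I) = (2*I)*(2*I) = 4*I**2)
D = 44166 (D = (-434 - 344) + 4*(-106)**2 = -778 + 4*11236 = -778 + 44944 = 44166)
1/(D + H(-494)) = 1/(44166 + (-48 - 494)) = 1/(44166 - 542) = 1/43624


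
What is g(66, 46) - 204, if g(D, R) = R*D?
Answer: 2832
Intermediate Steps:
g(D, R) = D*R
g(66, 46) - 204 = 66*46 - 204 = 3036 - 204 = 2832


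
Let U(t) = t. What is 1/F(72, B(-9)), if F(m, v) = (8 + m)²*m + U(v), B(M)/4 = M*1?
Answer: 1/460764 ≈ 2.1703e-6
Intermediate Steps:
B(M) = 4*M (B(M) = 4*(M*1) = 4*M)
F(m, v) = v + m*(8 + m)² (F(m, v) = (8 + m)²*m + v = m*(8 + m)² + v = v + m*(8 + m)²)
1/F(72, B(-9)) = 1/(4*(-9) + 72*(8 + 72)²) = 1/(-36 + 72*80²) = 1/(-36 + 72*6400) = 1/(-36 + 460800) = 1/460764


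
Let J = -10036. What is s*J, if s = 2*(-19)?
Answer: 381368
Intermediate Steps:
s = -38
s*J = -38*(-10036) = 381368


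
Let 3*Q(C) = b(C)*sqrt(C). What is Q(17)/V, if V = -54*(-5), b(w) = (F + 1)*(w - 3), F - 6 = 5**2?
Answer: 224*sqrt(17)/405 ≈ 2.2804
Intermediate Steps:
F = 31 (F = 6 + 5**2 = 6 + 25 = 31)
b(w) = -96 + 32*w (b(w) = (31 + 1)*(w - 3) = 32*(-3 + w) = -96 + 32*w)
V = 270
Q(C) = sqrt(C)*(-96 + 32*C)/3 (Q(C) = ((-96 + 32*C)*sqrt(C))/3 = (sqrt(C)*(-96 + 32*C))/3 = sqrt(C)*(-96 + 32*C)/3)
Q(17)/V = (32*sqrt(17)*(-3 + 17)/3)/270 = ((32/3)*sqrt(17)*14)*(1/270) = (448*sqrt(17)/3)*(1/270) = 224*sqrt(17)/405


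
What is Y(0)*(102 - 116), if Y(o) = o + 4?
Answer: -56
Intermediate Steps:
Y(o) = 4 + o
Y(0)*(102 - 116) = (4 + 0)*(102 - 116) = 4*(-14) = -56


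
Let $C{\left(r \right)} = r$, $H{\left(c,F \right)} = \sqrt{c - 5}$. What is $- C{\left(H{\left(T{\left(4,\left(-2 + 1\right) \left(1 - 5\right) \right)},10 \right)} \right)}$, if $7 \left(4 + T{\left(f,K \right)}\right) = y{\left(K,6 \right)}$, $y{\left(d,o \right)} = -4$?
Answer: $- \frac{i \sqrt{469}}{7} \approx - 3.0938 i$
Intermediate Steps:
$T{\left(f,K \right)} = - \frac{32}{7}$ ($T{\left(f,K \right)} = -4 + \frac{1}{7} \left(-4\right) = -4 - \frac{4}{7} = - \frac{32}{7}$)
$H{\left(c,F \right)} = \sqrt{-5 + c}$
$- C{\left(H{\left(T{\left(4,\left(-2 + 1\right) \left(1 - 5\right) \right)},10 \right)} \right)} = - \sqrt{-5 - \frac{32}{7}} = - \sqrt{- \frac{67}{7}} = - \frac{i \sqrt{469}}{7}$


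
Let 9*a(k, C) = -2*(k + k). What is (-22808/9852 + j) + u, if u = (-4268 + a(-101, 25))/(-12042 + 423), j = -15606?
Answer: -1339986206392/85852791 ≈ -15608.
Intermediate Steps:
a(k, C) = -4*k/9 (a(k, C) = (-2*(k + k))/9 = (-4*k)/9 = -4*k/9)
u = 38008/104571 (u = (-4268 - 4/9*(-101))/(-12042 + 423) = (-4268 + 404/9)/(-11619) = -38008/9*(-1/11619) = 38008/104571 ≈ 0.36347)
(-22808/9852 + j) + u = (-22808/9852 - 15606) + 38008/104571 = (-22808*1/9852 - 15606) + 38008/104571 = (-5702/2463 - 15606) + 38008/104571 = -38443280/2463 + 38008/104571 = -1339986206392/85852791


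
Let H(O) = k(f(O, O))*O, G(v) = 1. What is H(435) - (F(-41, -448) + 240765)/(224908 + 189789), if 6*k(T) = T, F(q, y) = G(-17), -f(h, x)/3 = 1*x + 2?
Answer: -78832307747/829394 ≈ -95048.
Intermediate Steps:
f(h, x) = -6 - 3*x (f(h, x) = -3*(1*x + 2) = -3*(x + 2) = -3*(2 + x) = -6 - 3*x)
F(q, y) = 1
k(T) = T/6
H(O) = O*(-1 - O/2) (H(O) = ((-6 - 3*O)/6)*O = (-1 - O/2)*O = O*(-1 - O/2))
H(435) - (F(-41, -448) + 240765)/(224908 + 189789) = -½*435*(2 + 435) - (1 + 240765)/(224908 + 189789) = -½*435*437 - 240766/414697 = -190095/2 - 240766/414697 = -78832307747/829394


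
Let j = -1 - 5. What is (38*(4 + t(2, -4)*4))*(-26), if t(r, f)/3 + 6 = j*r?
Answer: 209456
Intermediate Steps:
j = -6
t(r, f) = -18 - 18*r (t(r, f) = -18 + 3*(-6*r) = -18 - 18*r)
(38*(4 + t(2, -4)*4))*(-26) = (38*(4 + (-18 - 18*2)*4))*(-26) = (38*(4 + (-18 - 36)*4))*(-26) = (38*(4 - 54*4))*(-26) = (38*(4 - 216))*(-26) = (38*(-212))*(-26) = -8056*(-26) = 209456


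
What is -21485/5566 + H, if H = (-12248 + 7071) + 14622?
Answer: 52549385/5566 ≈ 9441.1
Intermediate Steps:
H = 9445 (H = -5177 + 14622 = 9445)
-21485/5566 + H = -21485/5566 + 9445 = 52549385/5566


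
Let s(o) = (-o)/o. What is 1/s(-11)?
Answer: -1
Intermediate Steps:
s(o) = -1
1/s(-11) = 1/(-1) = -1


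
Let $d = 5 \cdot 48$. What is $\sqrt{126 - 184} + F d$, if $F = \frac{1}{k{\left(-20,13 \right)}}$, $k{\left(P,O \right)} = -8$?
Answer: $-30 + i \sqrt{58} \approx -30.0 + 7.6158 i$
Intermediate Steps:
$d = 240$
$F = - \frac{1}{8}$ ($F = \frac{1}{-8} = - \frac{1}{8} \approx -0.125$)
$\sqrt{126 - 184} + F d = \sqrt{126 - 184} - 30 = \sqrt{-58} - 30 = i \sqrt{58} - 30 = -30 + i \sqrt{58}$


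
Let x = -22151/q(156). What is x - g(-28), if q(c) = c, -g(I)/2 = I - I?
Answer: -22151/156 ≈ -141.99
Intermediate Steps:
g(I) = 0 (g(I) = -2*(I - I) = -2*0 = 0)
x = -22151/156 ≈ -141.99
x - g(-28) = -22151/156 - 1*0 = -22151/156 + 0 = -22151/156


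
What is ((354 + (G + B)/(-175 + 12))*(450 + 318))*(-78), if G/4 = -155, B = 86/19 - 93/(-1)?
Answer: -66269698560/3097 ≈ -2.1398e+7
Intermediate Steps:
B = 1853/19 (B = 86*(1/19) - 93*(-1) = 86/19 + 93 = 1853/19 ≈ 97.526)
G = -620 (G = 4*(-155) = -620)
((354 + (G + B)/(-175 + 12))*(450 + 318))*(-78) = ((354 + (-620 + 1853/19)/(-175 + 12))*(450 + 318))*(-78) = ((354 - 9927/19/(-163))*768)*(-78) = ((354 - 9927/19*(-1/163))*768)*(-78) = ((354 + 9927/3097)*768)*(-78) = ((1106265/3097)*768)*(-78) = (849611520/3097)*(-78) = -66269698560/3097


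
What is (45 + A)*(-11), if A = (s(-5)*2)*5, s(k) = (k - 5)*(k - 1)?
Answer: -7095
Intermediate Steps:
s(k) = (-1 + k)*(-5 + k) (s(k) = (-5 + k)*(-1 + k) = (-1 + k)*(-5 + k))
A = 600 (A = ((5 + (-5)² - 6*(-5))*2)*5 = ((5 + 25 + 30)*2)*5 = (60*2)*5 = 120*5 = 600)
(45 + A)*(-11) = (45 + 600)*(-11) = 645*(-11) = -7095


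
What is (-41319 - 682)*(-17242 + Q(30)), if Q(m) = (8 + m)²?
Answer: 663531798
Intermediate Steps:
(-41319 - 682)*(-17242 + Q(30)) = (-41319 - 682)*(-17242 + (8 + 30)²) = -42001*(-17242 + 38²) = -42001*(-17242 + 1444) = -42001*(-15798) = 663531798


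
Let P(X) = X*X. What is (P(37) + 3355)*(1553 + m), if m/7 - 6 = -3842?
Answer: -119512476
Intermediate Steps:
m = -26852 (m = 42 + 7*(-3842) = 42 - 26894 = -26852)
P(X) = X²
(P(37) + 3355)*(1553 + m) = (37² + 3355)*(1553 - 26852) = (1369 + 3355)*(-25299) = 4724*(-25299) = -119512476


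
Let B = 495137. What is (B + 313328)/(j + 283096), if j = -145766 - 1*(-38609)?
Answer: 808465/175939 ≈ 4.5951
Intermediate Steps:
j = -107157 (j = -145766 + 38609 = -107157)
(B + 313328)/(j + 283096) = (495137 + 313328)/(-107157 + 283096) = 808465/175939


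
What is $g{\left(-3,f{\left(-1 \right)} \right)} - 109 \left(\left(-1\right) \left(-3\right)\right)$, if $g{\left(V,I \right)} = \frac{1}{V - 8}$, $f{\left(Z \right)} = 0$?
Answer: $- \frac{3598}{11} \approx -327.09$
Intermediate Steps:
$g{\left(V,I \right)} = \frac{1}{-8 + V}$
$g{\left(-3,f{\left(-1 \right)} \right)} - 109 \left(\left(-1\right) \left(-3\right)\right) = \frac{1}{-8 - 3} - 109 \left(\left(-1\right) \left(-3\right)\right) = \frac{1}{-11} - 327 = - \frac{1}{11} - 327 = - \frac{3598}{11}$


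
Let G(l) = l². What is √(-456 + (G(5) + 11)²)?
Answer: 2*√210 ≈ 28.983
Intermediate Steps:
√(-456 + (G(5) + 11)²) = √(-456 + (5² + 11)²) = √(-456 + (25 + 11)²) = √(-456 + 36²) = √(-456 + 1296) = √840 = 2*√210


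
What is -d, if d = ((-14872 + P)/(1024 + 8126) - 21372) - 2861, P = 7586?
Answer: 110869618/4575 ≈ 24234.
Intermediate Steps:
d = -110869618/4575 (d = ((-14872 + 7586)/(1024 + 8126) - 21372) - 2861 = (-7286/9150 - 21372) - 2861 = (-7286*1/9150 - 21372) - 2861 = (-3643/4575 - 21372) - 2861 = -97780543/4575 - 2861 = -110869618/4575 ≈ -24234.)
-d = -1*(-110869618/4575) = 110869618/4575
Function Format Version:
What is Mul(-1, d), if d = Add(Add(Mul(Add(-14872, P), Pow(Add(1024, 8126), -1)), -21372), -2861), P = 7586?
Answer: Rational(110869618, 4575) ≈ 24234.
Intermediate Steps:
d = Rational(-110869618, 4575) (d = Add(Add(Mul(Add(-14872, 7586), Pow(Add(1024, 8126), -1)), -21372), -2861) = Add(Add(Mul(-7286, Pow(9150, -1)), -21372), -2861) = Add(Add(Mul(-7286, Rational(1, 9150)), -21372), -2861) = Add(Add(Rational(-3643, 4575), -21372), -2861) = Add(Rational(-97780543, 4575), -2861) = Rational(-110869618, 4575) ≈ -24234.)
Mul(-1, d) = Mul(-1, Rational(-110869618, 4575)) = Rational(110869618, 4575)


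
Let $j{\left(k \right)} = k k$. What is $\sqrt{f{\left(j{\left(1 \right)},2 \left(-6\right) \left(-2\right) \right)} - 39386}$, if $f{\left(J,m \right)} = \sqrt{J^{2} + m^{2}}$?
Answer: $\sqrt{-39386 + \sqrt{577}} \approx 198.4 i$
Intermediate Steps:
$j{\left(k \right)} = k^{2}$
$\sqrt{f{\left(j{\left(1 \right)},2 \left(-6\right) \left(-2\right) \right)} - 39386} = \sqrt{\sqrt{\left(1^{2}\right)^{2} + \left(2 \left(-6\right) \left(-2\right)\right)^{2}} - 39386} = \sqrt{\sqrt{1^{2} + \left(\left(-12\right) \left(-2\right)\right)^{2}} - 39386} = \sqrt{\sqrt{1 + 24^{2}} - 39386} = \sqrt{\sqrt{1 + 576} - 39386} = \sqrt{\sqrt{577} - 39386} = \sqrt{-39386 + \sqrt{577}}$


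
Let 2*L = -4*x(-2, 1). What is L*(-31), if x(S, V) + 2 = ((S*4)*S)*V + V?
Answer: 930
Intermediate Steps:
x(S, V) = -2 + V + 4*V*S² (x(S, V) = -2 + (((S*4)*S)*V + V) = -2 + (((4*S)*S)*V + V) = -2 + ((4*S²)*V + V) = -2 + (4*V*S² + V) = -2 + (V + 4*V*S²) = -2 + V + 4*V*S²)
L = -30 (L = (-4*(-2 + 1 + 4*1*(-2)²))/2 = (-4*(-2 + 1 + 4*1*4))/2 = (-4*(-2 + 1 + 16))/2 = (-4*15)/2 = (½)*(-60) = -30)
L*(-31) = -30*(-31) = 930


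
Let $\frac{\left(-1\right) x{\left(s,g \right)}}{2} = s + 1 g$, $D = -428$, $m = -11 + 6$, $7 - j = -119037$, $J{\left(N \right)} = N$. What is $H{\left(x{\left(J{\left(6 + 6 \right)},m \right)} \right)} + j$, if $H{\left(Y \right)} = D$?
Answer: $118616$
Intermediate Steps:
$j = 119044$ ($j = 7 - -119037 = 7 + 119037 = 119044$)
$m = -5$
$x{\left(s,g \right)} = - 2 g - 2 s$ ($x{\left(s,g \right)} = - 2 \left(s + 1 g\right) = - 2 \left(s + g\right) = - 2 \left(g + s\right) = - 2 g - 2 s$)
$H{\left(Y \right)} = -428$
$H{\left(x{\left(J{\left(6 + 6 \right)},m \right)} \right)} + j = -428 + 119044 = 118616$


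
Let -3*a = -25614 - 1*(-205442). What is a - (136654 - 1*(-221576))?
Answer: -1254518/3 ≈ -4.1817e+5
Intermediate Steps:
a = -179828/3 (a = -(-25614 - 1*(-205442))/3 = -(-25614 + 205442)/3 = -1/3*179828 = -179828/3 ≈ -59943.)
a - (136654 - 1*(-221576)) = -179828/3 - (136654 - 1*(-221576)) = -179828/3 - (136654 + 221576) = -179828/3 - 1*358230 = -179828/3 - 358230 = -1254518/3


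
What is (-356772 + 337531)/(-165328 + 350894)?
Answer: -19241/185566 ≈ -0.10369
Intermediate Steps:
(-356772 + 337531)/(-165328 + 350894) = -19241/185566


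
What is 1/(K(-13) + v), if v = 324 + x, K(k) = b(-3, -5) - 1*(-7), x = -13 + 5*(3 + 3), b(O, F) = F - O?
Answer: 1/346 ≈ 0.0028902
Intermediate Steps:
x = 17 (x = -13 + 5*6 = -13 + 30 = 17)
K(k) = 5 (K(k) = (-5 - 1*(-3)) - 1*(-7) = (-5 + 3) + 7 = -2 + 7 = 5)
v = 341 (v = 324 + 17 = 341)
1/(K(-13) + v) = 1/(5 + 341) = 1/346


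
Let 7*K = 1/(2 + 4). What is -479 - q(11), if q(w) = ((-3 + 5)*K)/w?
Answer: -110650/231 ≈ -479.00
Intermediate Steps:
K = 1/42 (K = 1/(7*(2 + 4)) = (1/7)/6 = (1/7)*(1/6) = 1/42 ≈ 0.023810)
q(w) = 1/(21*w) (q(w) = ((-3 + 5)*(1/42))/w = (2*(1/42))/w = 1/(21*w))
-479 - q(11) = -479 - 1/(21*11) = -479 - 1*1/231 = -479 - 1/231 = -110650/231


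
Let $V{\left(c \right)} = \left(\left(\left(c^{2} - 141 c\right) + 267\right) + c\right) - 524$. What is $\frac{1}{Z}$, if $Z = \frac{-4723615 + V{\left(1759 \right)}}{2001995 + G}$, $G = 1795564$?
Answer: $- \frac{28989}{14321} \approx -2.0242$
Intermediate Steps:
$V{\left(c \right)} = -257 + c^{2} - 140 c$ ($V{\left(c \right)} = \left(\left(267 + c^{2} - 141 c\right) + c\right) - 524 = \left(267 + c^{2} - 140 c\right) - 524 = -257 + c^{2} - 140 c$)
$Z = - \frac{14321}{28989}$ ($Z = \frac{-4723615 - \left(246517 - 3094081\right)}{2001995 + 1795564} = \frac{-4723615 - -2847564}{3797559} = \left(-4723615 + 2847564\right) \frac{1}{3797559} = \left(-1876051\right) \frac{1}{3797559} = - \frac{14321}{28989} \approx -0.49401$)
$\frac{1}{Z} = \frac{1}{- \frac{14321}{28989}} = - \frac{28989}{14321}$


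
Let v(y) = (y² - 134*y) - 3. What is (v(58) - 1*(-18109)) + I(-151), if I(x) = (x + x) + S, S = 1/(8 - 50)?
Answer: 562631/42 ≈ 13396.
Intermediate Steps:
v(y) = -3 + y² - 134*y
S = -1/42 (S = 1/(-42) = -1/42 ≈ -0.023810)
I(x) = -1/42 + 2*x (I(x) = (x + x) - 1/42 = 2*x - 1/42 = -1/42 + 2*x)
(v(58) - 1*(-18109)) + I(-151) = ((-3 + 58² - 134*58) - 1*(-18109)) + (-1/42 + 2*(-151)) = ((-3 + 3364 - 7772) + 18109) + (-1/42 - 302) = (-4411 + 18109) - 12685/42 = 13698 - 12685/42 = 562631/42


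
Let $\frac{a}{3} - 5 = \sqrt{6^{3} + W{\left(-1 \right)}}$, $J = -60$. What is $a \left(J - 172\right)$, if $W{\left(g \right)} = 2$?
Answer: $-3480 - 696 \sqrt{218} \approx -13756.0$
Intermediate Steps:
$a = 15 + 3 \sqrt{218}$ ($a = 15 + 3 \sqrt{6^{3} + 2} = 15 + 3 \sqrt{216 + 2} = 15 + 3 \sqrt{218} \approx 59.294$)
$a \left(J - 172\right) = \left(15 + 3 \sqrt{218}\right) \left(-60 - 172\right) = \left(15 + 3 \sqrt{218}\right) \left(-232\right) = -3480 - 696 \sqrt{218}$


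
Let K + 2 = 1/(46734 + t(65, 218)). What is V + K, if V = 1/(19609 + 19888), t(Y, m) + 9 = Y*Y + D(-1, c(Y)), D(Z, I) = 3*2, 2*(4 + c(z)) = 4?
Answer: -4025127811/2012609132 ≈ -2.0000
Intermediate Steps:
c(z) = -2 (c(z) = -4 + (1/2)*4 = -4 + 2 = -2)
D(Z, I) = 6
t(Y, m) = -3 + Y**2 (t(Y, m) = -9 + (Y*Y + 6) = -9 + (Y**2 + 6) = -9 + (6 + Y**2) = -3 + Y**2)
K = -101911/50956 (K = -2 + 1/(46734 + (-3 + 65**2)) = -2 + 1/(46734 + (-3 + 4225)) = -2 + 1/(46734 + 4222) = -2 + 1/50956 = -101911/50956 ≈ -2.0000)
V = 1/39497 ≈ 2.5318e-5
V + K = 1/39497 - 101911/50956 = -4025127811/2012609132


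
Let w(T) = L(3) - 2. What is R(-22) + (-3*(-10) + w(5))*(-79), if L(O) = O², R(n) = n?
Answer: -2945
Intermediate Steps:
w(T) = 7 (w(T) = 3² - 2 = 9 - 2 = 7)
R(-22) + (-3*(-10) + w(5))*(-79) = -22 + (-3*(-10) + 7)*(-79) = -22 + (30 + 7)*(-79) = -22 + 37*(-79) = -22 - 2923 = -2945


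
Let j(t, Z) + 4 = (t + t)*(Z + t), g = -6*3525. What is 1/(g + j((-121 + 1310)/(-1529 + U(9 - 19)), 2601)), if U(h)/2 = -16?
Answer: -2436721/61198631450 ≈ -3.9817e-5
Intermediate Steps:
U(h) = -32 (U(h) = 2*(-16) = -32)
g = -21150
j(t, Z) = -4 + 2*t*(Z + t) (j(t, Z) = -4 + (t + t)*(Z + t) = -4 + (2*t)*(Z + t) = -4 + 2*t*(Z + t))
1/(g + j((-121 + 1310)/(-1529 + U(9 - 19)), 2601)) = 1/(-21150 + (-4 + 2*((-121 + 1310)/(-1529 - 32))² + 2*2601*((-121 + 1310)/(-1529 - 32)))) = 1/(-21150 + (-4 + 2*(1189/(-1561))² + 2*2601*(1189/(-1561)))) = 1/(-21150 + (-4 + 2*(1189*(-1/1561))² + 2*2601*(1189*(-1/1561)))) = 1/(-21150 + (-4 + 2*(-1189/1561)² + 2*2601*(-1189/1561))) = 1/(-21150 + (-4 + 2*(1413721/2436721) - 6185178/1561)) = 1/(-21150 + (-4 + 2827442/2436721 - 6185178/1561)) = 1/(-21150 - 9661982300/2436721) = 1/(-61198631450/2436721) = -2436721/61198631450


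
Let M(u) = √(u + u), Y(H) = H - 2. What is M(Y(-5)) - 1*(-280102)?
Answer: 280102 + I*√14 ≈ 2.801e+5 + 3.7417*I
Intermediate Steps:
Y(H) = -2 + H
M(u) = √2*√u (M(u) = √(2*u) = √2*√u)
M(Y(-5)) - 1*(-280102) = √2*√(-2 - 5) - 1*(-280102) = √2*√(-7) + 280102 = √2*(I*√7) + 280102 = I*√14 + 280102 = 280102 + I*√14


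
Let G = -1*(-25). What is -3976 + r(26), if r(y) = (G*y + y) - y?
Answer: -3326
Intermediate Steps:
G = 25
r(y) = 25*y (r(y) = (25*y + y) - y = 26*y - y = 25*y)
-3976 + r(26) = -3976 + 25*26 = -3976 + 650 = -3326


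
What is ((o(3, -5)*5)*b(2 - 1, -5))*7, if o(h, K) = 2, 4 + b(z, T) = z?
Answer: -210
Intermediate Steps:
b(z, T) = -4 + z
((o(3, -5)*5)*b(2 - 1, -5))*7 = ((2*5)*(-4 + (2 - 1)))*7 = (10*(-4 + 1))*7 = (10*(-3))*7 = -30*7 = -210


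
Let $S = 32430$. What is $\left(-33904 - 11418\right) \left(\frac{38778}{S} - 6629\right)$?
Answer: $\frac{70590555948}{235} \approx 3.0039 \cdot 10^{8}$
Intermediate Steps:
$\left(-33904 - 11418\right) \left(\frac{38778}{S} - 6629\right) = \left(-33904 - 11418\right) \left(\frac{38778}{32430} - 6629\right) = - 45322 \left(38778 \cdot \frac{1}{32430} - 6629\right) = - 45322 \left(\frac{281}{235} - 6629\right) = \left(-45322\right) \left(- \frac{1557534}{235}\right) = \frac{70590555948}{235}$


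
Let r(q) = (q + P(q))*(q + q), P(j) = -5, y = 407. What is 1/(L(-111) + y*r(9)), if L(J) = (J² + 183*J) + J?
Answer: 1/21201 ≈ 4.7168e-5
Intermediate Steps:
L(J) = J² + 184*J
r(q) = 2*q*(-5 + q) (r(q) = (q - 5)*(q + q) = (-5 + q)*(2*q) = 2*q*(-5 + q))
1/(L(-111) + y*r(9)) = 1/(-111*(184 - 111) + 407*(2*9*(-5 + 9))) = 1/(-111*73 + 407*(2*9*4)) = 1/(-8103 + 407*72) = 1/(-8103 + 29304) = 1/21201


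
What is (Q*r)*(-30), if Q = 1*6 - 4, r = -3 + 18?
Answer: -900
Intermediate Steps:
r = 15
Q = 2 (Q = 6 - 4 = 2)
(Q*r)*(-30) = (2*15)*(-30) = 30*(-30) = -900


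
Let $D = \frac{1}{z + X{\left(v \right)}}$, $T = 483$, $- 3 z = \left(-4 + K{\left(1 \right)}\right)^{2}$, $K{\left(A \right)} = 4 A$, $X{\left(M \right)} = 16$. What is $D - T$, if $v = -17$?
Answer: $- \frac{7727}{16} \approx -482.94$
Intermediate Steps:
$z = 0$ ($z = - \frac{\left(-4 + 4 \cdot 1\right)^{2}}{3} = - \frac{\left(-4 + 4\right)^{2}}{3} = - \frac{0^{2}}{3} = \left(- \frac{1}{3}\right) 0 = 0$)
$D = \frac{1}{16}$ ($D = \frac{1}{0 + 16} = \frac{1}{16} \approx 0.0625$)
$D - T = \frac{1}{16} - 483 = - \frac{7727}{16}$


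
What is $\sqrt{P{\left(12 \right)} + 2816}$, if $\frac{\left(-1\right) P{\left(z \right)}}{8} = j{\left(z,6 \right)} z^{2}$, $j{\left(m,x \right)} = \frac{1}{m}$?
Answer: $4 \sqrt{170} \approx 52.154$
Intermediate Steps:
$P{\left(z \right)} = - 8 z$ ($P{\left(z \right)} = - 8 \frac{z^{2}}{z} = - 8 z$)
$\sqrt{P{\left(12 \right)} + 2816} = \sqrt{\left(-8\right) 12 + 2816} = \sqrt{-96 + 2816} = \sqrt{2720} = 4 \sqrt{170}$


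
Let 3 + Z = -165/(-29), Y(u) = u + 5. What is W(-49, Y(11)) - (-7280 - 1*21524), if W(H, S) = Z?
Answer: 835394/29 ≈ 28807.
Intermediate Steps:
Y(u) = 5 + u
Z = 78/29 (Z = -3 - 165/(-29) = -3 - 165*(-1/29) = -3 + 165/29 = 78/29 ≈ 2.6897)
W(H, S) = 78/29
W(-49, Y(11)) - (-7280 - 1*21524) = 78/29 - (-7280 - 1*21524) = 78/29 - (-7280 - 21524) = 78/29 - 1*(-28804) = 78/29 + 28804 = 835394/29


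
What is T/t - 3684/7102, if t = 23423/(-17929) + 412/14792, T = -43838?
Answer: 10320905654493782/301023834417 ≈ 34286.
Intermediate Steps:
t = -84771567/66301442 (t = 23423*(-1/17929) + 412*(1/14792) = -23423/17929 + 103/3698 = -84771567/66301442 ≈ -1.2786)
T/t - 3684/7102 = -43838/(-84771567/66301442) - 3684/7102 = -43838*(-66301442/84771567) - 3684*1/7102 = 2906522614396/84771567 - 1842/3551 = 10320905654493782/301023834417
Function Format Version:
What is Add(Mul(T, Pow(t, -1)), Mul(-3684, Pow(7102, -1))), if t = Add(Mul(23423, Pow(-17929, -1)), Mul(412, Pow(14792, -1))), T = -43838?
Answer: Rational(10320905654493782, 301023834417) ≈ 34286.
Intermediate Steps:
t = Rational(-84771567, 66301442) (t = Add(Mul(23423, Rational(-1, 17929)), Mul(412, Rational(1, 14792))) = Add(Rational(-23423, 17929), Rational(103, 3698)) = Rational(-84771567, 66301442) ≈ -1.2786)
Add(Mul(T, Pow(t, -1)), Mul(-3684, Pow(7102, -1))) = Add(Mul(-43838, Pow(Rational(-84771567, 66301442), -1)), Mul(-3684, Pow(7102, -1))) = Add(Mul(-43838, Rational(-66301442, 84771567)), Mul(-3684, Rational(1, 7102))) = Add(Rational(2906522614396, 84771567), Rational(-1842, 3551)) = Rational(10320905654493782, 301023834417)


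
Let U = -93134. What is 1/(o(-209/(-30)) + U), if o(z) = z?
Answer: -30/2793811 ≈ -1.0738e-5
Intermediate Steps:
1/(o(-209/(-30)) + U) = 1/(-209/(-30) - 93134) = 1/(-209*(-1/30) - 93134) = 1/(209/30 - 93134) = 1/(-2793811/30) = -30/2793811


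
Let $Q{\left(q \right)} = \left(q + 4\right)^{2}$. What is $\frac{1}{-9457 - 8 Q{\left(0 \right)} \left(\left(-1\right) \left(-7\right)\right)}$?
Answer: $- \frac{1}{10353} \approx -9.659 \cdot 10^{-5}$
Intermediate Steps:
$Q{\left(q \right)} = \left(4 + q\right)^{2}$
$\frac{1}{-9457 - 8 Q{\left(0 \right)} \left(\left(-1\right) \left(-7\right)\right)} = \frac{1}{-9457 - 8 \left(4 + 0\right)^{2} \left(\left(-1\right) \left(-7\right)\right)} = \frac{1}{-9457 - 8 \cdot 4^{2} \cdot 7} = \frac{1}{-9457 - 8 \cdot 16 \cdot 7} = \frac{1}{-9457 - 128 \cdot 7} = \frac{1}{-9457 - 896} = \frac{1}{-10353} = - \frac{1}{10353}$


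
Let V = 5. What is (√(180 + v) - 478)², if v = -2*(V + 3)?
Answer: 228648 - 1912*√41 ≈ 2.1641e+5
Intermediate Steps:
v = -16 (v = -2*(5 + 3) = -2*8 = -16)
(√(180 + v) - 478)² = (√(180 - 16) - 478)² = (√164 - 478)² = (2*√41 - 478)² = (-478 + 2*√41)²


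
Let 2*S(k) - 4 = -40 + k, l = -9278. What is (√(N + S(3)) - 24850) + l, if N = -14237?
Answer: -34128 + I*√57014/2 ≈ -34128.0 + 119.39*I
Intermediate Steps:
S(k) = -18 + k/2 (S(k) = 2 + (-40 + k)/2 = 2 + (-20 + k/2) = -18 + k/2)
(√(N + S(3)) - 24850) + l = (√(-14237 + (-18 + (½)*3)) - 24850) - 9278 = (√(-14237 + (-18 + 3/2)) - 24850) - 9278 = (√(-14237 - 33/2) - 24850) - 9278 = (√(-28507/2) - 24850) - 9278 = (I*√57014/2 - 24850) - 9278 = (-24850 + I*√57014/2) - 9278 = -34128 + I*√57014/2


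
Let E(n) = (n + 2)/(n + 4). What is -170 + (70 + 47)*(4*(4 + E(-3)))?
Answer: 1234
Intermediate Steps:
E(n) = (2 + n)/(4 + n)
-170 + (70 + 47)*(4*(4 + E(-3))) = -170 + (70 + 47)*(4*(4 + (2 - 3)/(4 - 3))) = -170 + 117*(4*(4 - 1/1)) = -170 + 117*(4*(4 + 1*(-1))) = -170 + 117*(4*(4 - 1)) = -170 + 117*(4*3) = -170 + 117*12 = -170 + 1404 = 1234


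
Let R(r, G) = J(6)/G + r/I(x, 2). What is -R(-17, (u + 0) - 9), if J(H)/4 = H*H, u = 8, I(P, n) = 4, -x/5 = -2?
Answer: 593/4 ≈ 148.25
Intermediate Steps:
x = 10 (x = -5*(-2) = 10)
J(H) = 4*H² (J(H) = 4*(H*H) = 4*H²)
R(r, G) = 144/G + r/4 (R(r, G) = (4*6²)/G + r/4 = (4*36)/G + r*(¼) = 144/G + r/4)
-R(-17, (u + 0) - 9) = -(144/((8 + 0) - 9) + (¼)*(-17)) = -(144/(8 - 9) - 17/4) = -(144/(-1) - 17/4) = -(144*(-1) - 17/4) = -(-144 - 17/4) = -1*(-593/4) = 593/4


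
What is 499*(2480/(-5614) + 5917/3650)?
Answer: 6029426481/10245550 ≈ 588.49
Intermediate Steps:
499*(2480/(-5614) + 5917/3650) = 499*(2480*(-1/5614) + 5917*(1/3650)) = 499*(-1240/2807 + 5917/3650) = 499*(12083019/10245550) = 6029426481/10245550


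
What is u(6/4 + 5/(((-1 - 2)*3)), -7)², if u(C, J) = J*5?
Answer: 1225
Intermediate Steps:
u(C, J) = 5*J
u(6/4 + 5/(((-1 - 2)*3)), -7)² = (5*(-7))² = (-35)² = 1225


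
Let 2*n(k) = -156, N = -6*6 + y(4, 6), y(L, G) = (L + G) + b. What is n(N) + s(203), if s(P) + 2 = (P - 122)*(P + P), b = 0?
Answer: 32806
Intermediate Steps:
y(L, G) = G + L (y(L, G) = (L + G) + 0 = (G + L) + 0 = G + L)
s(P) = -2 + 2*P*(-122 + P) (s(P) = -2 + (P - 122)*(P + P) = -2 + (-122 + P)*(2*P) = -2 + 2*P*(-122 + P))
N = -26 (N = -6*6 + (6 + 4) = -36 + 10 = -26)
n(k) = -78 (n(k) = (1/2)*(-156) = -78)
n(N) + s(203) = -78 + (-2 - 244*203 + 2*203**2) = -78 + (-2 - 49532 + 2*41209) = -78 + (-2 - 49532 + 82418) = -78 + 32884 = 32806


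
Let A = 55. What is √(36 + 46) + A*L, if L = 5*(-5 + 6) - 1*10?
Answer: -275 + √82 ≈ -265.94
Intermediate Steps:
L = -5 (L = 5*1 - 10 = 5 - 10 = -5)
√(36 + 46) + A*L = √(36 + 46) + 55*(-5) = √82 - 275 = -275 + √82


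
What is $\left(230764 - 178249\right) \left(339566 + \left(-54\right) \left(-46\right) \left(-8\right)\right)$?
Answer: $16788730410$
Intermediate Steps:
$\left(230764 - 178249\right) \left(339566 + \left(-54\right) \left(-46\right) \left(-8\right)\right) = 52515 \left(339566 + 2484 \left(-8\right)\right) = 52515 \left(339566 - 19872\right) = 52515 \cdot 319694 = 16788730410$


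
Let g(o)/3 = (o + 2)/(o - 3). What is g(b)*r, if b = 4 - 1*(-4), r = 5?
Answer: 30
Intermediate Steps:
b = 8 (b = 4 + 4 = 8)
g(o) = 3*(2 + o)/(-3 + o) (g(o) = 3*((o + 2)/(o - 3)) = 3*((2 + o)/(-3 + o)) = 3*(2 + o)/(-3 + o))
g(b)*r = (3*(2 + 8)/(-3 + 8))*5 = (3*10/5)*5 = (3*(⅕)*10)*5 = 6*5 = 30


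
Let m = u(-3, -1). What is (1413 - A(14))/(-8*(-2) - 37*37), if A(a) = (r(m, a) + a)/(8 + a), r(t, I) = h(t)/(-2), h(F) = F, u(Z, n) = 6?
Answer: -2825/2706 ≈ -1.0440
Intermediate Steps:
m = 6
r(t, I) = -t/2 (r(t, I) = t/(-2) = t*(-1/2) = -t/2)
A(a) = (-3 + a)/(8 + a) (A(a) = (-1/2*6 + a)/(8 + a) = (-3 + a)/(8 + a))
(1413 - A(14))/(-8*(-2) - 37*37) = (1413 - (-3 + 14)/(8 + 14))/(-8*(-2) - 37*37) = (1413 - 11/22)/(16 - 1369) = (1413 - 11/22)/(-1353) = (1413 - 1*1/2)*(-1/1353) = (1413 - 1/2)*(-1/1353) = (2825/2)*(-1/1353) = -2825/2706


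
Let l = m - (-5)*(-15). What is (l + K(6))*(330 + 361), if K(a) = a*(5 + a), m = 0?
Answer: -6219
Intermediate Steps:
l = -75 (l = 0 - (-5)*(-15) = 0 - 1*75 = 0 - 75 = -75)
(l + K(6))*(330 + 361) = (-75 + 6*(5 + 6))*(330 + 361) = (-75 + 6*11)*691 = (-75 + 66)*691 = -9*691 = -6219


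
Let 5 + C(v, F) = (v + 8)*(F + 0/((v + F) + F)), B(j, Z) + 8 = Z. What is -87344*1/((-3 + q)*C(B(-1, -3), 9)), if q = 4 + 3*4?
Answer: 5459/26 ≈ 209.96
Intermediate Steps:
B(j, Z) = -8 + Z
C(v, F) = -5 + F*(8 + v) (C(v, F) = -5 + (v + 8)*(F + 0/((v + F) + F)) = -5 + (8 + v)*(F + 0/((F + v) + F)) = -5 + (8 + v)*(F + 0/(v + 2*F)) = -5 + (8 + v)*(F + 0) = -5 + (8 + v)*F = -5 + F*(8 + v))
q = 16 (q = 4 + 12 = 16)
-87344*1/((-3 + q)*C(B(-1, -3), 9)) = -87344*1/((-3 + 16)*(-5 + 8*9 + 9*(-8 - 3))) = -87344*1/(13*(-5 + 72 + 9*(-11))) = -87344*1/(13*(-5 + 72 - 99)) = -87344/((-32*13)) = -87344/(-416) = -87344*(-1/416) = 5459/26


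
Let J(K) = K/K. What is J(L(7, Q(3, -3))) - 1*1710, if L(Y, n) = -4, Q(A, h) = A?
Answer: -1709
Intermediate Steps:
J(K) = 1
J(L(7, Q(3, -3))) - 1*1710 = 1 - 1*1710 = 1 - 1710 = -1709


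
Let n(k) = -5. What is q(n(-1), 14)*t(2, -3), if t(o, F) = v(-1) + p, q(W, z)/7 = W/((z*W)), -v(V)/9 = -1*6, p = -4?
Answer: 25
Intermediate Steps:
v(V) = 54 (v(V) = -(-9)*6 = -9*(-6) = 54)
q(W, z) = 7/z (q(W, z) = 7*(W/((z*W))) = 7*(W/((W*z))) = 7*(W*(1/(W*z))) = 7/z)
t(o, F) = 50 (t(o, F) = 54 - 4 = 50)
q(n(-1), 14)*t(2, -3) = (7/14)*50 = (7*(1/14))*50 = (½)*50 = 25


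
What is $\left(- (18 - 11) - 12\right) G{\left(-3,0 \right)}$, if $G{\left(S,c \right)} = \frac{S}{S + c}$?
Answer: $-19$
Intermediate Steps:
$\left(- (18 - 11) - 12\right) G{\left(-3,0 \right)} = \left(- (18 - 11) - 12\right) \left(- \frac{3}{-3 + 0}\right) = \left(- (18 - 11) - 12\right) \left(- \frac{3}{-3}\right) = \left(\left(-1\right) 7 - 12\right) \left(\left(-3\right) \left(- \frac{1}{3}\right)\right) = \left(-7 - 12\right) 1 = \left(-19\right) 1 = -19$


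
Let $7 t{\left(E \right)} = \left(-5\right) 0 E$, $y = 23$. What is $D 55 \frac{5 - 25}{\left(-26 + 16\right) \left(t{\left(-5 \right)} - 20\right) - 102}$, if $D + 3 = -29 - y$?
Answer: $\frac{30250}{49} \approx 617.35$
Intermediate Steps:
$t{\left(E \right)} = 0$ ($t{\left(E \right)} = \frac{\left(-5\right) 0 E}{7} = \frac{0 E}{7} = \frac{1}{7} \cdot 0 = 0$)
$D = -55$ ($D = -3 - 52 = -55$)
$D 55 \frac{5 - 25}{\left(-26 + 16\right) \left(t{\left(-5 \right)} - 20\right) - 102} = \left(-55\right) 55 \frac{5 - 25}{\left(-26 + 16\right) \left(0 - 20\right) - 102} = - 3025 \left(- \frac{20}{\left(-10\right) \left(-20\right) - 102}\right) = - 3025 \left(- \frac{20}{200 - 102}\right) = - 3025 \left(- \frac{20}{98}\right) = - 3025 \left(\left(-20\right) \frac{1}{98}\right) = \left(-3025\right) \left(- \frac{10}{49}\right) = \frac{30250}{49}$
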